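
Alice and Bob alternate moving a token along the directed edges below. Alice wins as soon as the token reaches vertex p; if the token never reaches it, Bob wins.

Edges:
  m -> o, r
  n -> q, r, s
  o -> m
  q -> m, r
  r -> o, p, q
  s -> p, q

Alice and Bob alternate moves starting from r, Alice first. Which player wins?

Track states (vertex, player-to-move).
A0 = {(p,Alice), (p,Bob)}
A1: add {(r,Alice), (s,Alice)}.
(r,Alice) ∈ A1 ⇒ Alice forces the target.

Alice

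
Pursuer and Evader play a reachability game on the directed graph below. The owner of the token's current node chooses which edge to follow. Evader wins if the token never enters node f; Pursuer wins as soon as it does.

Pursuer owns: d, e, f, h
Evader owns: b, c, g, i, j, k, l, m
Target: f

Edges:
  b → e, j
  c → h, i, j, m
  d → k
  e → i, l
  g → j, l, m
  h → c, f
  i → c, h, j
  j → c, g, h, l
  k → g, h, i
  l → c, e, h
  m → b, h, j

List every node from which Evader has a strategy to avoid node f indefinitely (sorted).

b, c, d, e, g, i, j, k, l, m

A0 = {f}
A1: add {h} — h (Pursuer) has h→f.
A2 = A1; e.g. b (Evader) can still go to e. Fixed point.
Pursuer's attractor = {f, h}; Evader avoids the target exactly from the complement.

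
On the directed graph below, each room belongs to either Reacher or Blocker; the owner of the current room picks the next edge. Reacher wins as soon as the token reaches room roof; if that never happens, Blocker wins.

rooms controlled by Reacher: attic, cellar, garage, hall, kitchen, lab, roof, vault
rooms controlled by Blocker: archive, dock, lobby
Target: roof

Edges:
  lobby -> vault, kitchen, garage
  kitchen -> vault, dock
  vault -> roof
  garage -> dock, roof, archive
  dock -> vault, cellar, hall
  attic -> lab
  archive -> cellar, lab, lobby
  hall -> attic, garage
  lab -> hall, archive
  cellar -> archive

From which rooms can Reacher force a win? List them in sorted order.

A0 = {roof}
A1: add {garage, vault} — vault (Reacher) has vault→roof; garage (Reacher) has garage→roof.
A2: add {hall, kitchen} — hall (Reacher) has hall→garage; kitchen (Reacher) has kitchen→vault.
A3: add {lab, lobby} — lab (Reacher) has lab→hall; lobby (Blocker): all of {vault, kitchen, garage} already in.
A4: add {attic} — attic (Reacher) has attic→lab.
A5 = A4; e.g. cellar (Reacher) has no edge into A4. Fixed point.
Reacher's winning region = {attic, garage, hall, kitchen, lab, lobby, roof, vault}.

attic, garage, hall, kitchen, lab, lobby, roof, vault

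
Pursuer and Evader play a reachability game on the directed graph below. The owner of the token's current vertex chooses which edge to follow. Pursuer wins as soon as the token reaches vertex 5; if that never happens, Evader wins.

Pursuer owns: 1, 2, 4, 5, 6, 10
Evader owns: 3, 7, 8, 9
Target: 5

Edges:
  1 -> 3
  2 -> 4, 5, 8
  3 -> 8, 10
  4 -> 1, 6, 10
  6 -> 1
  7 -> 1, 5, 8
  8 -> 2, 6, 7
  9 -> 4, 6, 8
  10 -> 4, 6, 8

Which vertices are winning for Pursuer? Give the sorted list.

A0 = {5}
A1: add {2} — 2 (Pursuer) has 2→5.
A2 = A1; e.g. 1 (Pursuer) has no edge into A1. Fixed point.
Pursuer's winning region = {2, 5}.

2, 5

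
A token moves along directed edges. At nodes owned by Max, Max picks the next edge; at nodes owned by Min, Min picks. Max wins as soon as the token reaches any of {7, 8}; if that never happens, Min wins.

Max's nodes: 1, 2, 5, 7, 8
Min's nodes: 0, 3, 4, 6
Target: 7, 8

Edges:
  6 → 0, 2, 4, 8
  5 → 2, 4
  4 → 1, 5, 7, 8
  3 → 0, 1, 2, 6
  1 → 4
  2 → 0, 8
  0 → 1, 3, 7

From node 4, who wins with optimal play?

Min

A0 = {7, 8}
A1: add {2} — 2 (Max) has 2→8.
A2: add {5} — 5 (Max) has 5→2.
A3 = A2; e.g. 0 (Min) can still go to 1. Fixed point.
4 never enters the attractor, so Min can avoid the target forever.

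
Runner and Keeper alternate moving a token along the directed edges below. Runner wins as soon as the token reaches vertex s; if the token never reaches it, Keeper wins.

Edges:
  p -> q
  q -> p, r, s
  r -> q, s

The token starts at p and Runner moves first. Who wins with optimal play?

Keeper

Track states (vertex, player-to-move).
A0 = {(s,Runner), (s,Keeper)}
A1: add {(q,Runner), (r,Runner)}.
A2: add {(p,Keeper), (r,Keeper)}.
A3 = A2; e.g. (p,Runner) stays out. (p,Runner) never enters ⇒ Keeper avoids the target.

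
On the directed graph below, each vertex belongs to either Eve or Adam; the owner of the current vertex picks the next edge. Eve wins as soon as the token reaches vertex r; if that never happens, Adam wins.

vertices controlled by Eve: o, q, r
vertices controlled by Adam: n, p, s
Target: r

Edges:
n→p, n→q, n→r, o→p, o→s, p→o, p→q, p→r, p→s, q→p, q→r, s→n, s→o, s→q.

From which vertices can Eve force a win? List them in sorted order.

q, r

A0 = {r}
A1: add {q} — q (Eve) has q→r.
A2 = A1; e.g. n (Adam) can still go to p. Fixed point.
Eve's winning region = {q, r}.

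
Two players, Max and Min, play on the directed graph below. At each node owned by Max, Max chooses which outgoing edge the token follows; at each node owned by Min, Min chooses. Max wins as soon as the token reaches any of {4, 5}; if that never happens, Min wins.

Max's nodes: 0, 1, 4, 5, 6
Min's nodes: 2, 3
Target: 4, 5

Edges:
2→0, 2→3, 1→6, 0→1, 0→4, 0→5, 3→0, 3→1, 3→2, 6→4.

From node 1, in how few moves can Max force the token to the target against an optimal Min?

A0 = {4, 5}
A1: add {0, 6} — 0 (Max) has 0→4; 6 (Max) has 6→4.
A2: add {1} — 1 (Max) has 1→6.
A3 = A2; e.g. 2 (Min) can still go to 3. Fixed point.
1 enters the attractor at level 2, so Max can force the target in 2 moves from there.

2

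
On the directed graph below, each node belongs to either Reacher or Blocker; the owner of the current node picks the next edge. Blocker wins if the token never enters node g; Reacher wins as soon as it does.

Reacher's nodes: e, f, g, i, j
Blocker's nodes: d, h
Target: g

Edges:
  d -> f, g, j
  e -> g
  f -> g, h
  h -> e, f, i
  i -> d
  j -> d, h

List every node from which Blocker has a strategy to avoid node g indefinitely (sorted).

A0 = {g}
A1: add {e, f} — e (Reacher) has e→g; f (Reacher) has f→g.
A2 = A1; e.g. d (Blocker) can still go to j. Fixed point.
Reacher's attractor = {e, f, g}; Blocker avoids the target exactly from the complement.

d, h, i, j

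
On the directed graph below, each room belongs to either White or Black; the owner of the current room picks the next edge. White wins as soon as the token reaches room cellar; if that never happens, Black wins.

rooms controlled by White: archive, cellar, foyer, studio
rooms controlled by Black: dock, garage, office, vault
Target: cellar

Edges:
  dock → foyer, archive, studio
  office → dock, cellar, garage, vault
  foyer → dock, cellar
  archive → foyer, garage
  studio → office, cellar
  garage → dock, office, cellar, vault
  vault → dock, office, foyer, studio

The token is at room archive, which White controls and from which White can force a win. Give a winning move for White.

A0 = {cellar}
A1: add {foyer, studio} — foyer (White) has foyer→cellar; studio (White) has studio→cellar.
A2: add {archive} — archive (White) has archive→foyer.
A3: add {dock} — dock (Black): all of {foyer, archive, studio} already in.
A4 = A3; e.g. office (Black) can still go to garage. Fixed point.
From archive, successor foyer is in the attractor (rank 1); the other successor garage is not.

foyer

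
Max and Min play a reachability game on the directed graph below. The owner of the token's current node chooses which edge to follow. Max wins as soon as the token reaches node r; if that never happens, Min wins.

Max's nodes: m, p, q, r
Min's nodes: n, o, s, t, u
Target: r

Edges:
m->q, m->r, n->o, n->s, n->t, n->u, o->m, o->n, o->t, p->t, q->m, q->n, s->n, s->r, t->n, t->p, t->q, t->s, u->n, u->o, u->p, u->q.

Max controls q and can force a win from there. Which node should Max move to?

A0 = {r}
A1: add {m} — m (Max) has m→r.
A2: add {q} — q (Max) has q→m.
A3 = A2; e.g. n (Min) can still go to o. Fixed point.
From q, successor m is in the attractor (rank 1); the other successor n is not.

m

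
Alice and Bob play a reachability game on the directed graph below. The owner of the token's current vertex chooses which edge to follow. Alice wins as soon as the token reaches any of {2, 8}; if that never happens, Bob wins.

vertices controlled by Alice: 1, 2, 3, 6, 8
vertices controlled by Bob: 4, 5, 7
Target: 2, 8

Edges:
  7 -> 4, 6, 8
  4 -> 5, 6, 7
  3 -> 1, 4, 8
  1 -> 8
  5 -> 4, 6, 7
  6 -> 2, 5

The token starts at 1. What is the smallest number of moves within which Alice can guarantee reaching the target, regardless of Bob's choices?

A0 = {2, 8}
A1: add {1, 3, 6} — 1 (Alice) has 1→8; 3 (Alice) has 3→8; 6 (Alice) has 6→2.
A2 = A1; e.g. 4 (Bob) can still go to 5. Fixed point.
1 enters the attractor at level 1, so Alice can force the target in 1 move from there.

1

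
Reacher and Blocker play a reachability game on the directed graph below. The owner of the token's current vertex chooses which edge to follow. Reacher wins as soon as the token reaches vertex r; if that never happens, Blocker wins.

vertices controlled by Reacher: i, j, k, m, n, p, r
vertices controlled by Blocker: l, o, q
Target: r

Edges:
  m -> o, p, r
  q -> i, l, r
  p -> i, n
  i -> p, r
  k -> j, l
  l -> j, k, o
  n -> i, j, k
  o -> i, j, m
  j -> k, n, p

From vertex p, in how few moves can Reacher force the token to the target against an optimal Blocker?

A0 = {r}
A1: add {i, m} — i (Reacher) has i→r; m (Reacher) has m→r.
A2: add {n, p} — n (Reacher) has n→i; p (Reacher) has p→i.
p enters the attractor at level 2, so Reacher can force the target in 2 moves from there.

2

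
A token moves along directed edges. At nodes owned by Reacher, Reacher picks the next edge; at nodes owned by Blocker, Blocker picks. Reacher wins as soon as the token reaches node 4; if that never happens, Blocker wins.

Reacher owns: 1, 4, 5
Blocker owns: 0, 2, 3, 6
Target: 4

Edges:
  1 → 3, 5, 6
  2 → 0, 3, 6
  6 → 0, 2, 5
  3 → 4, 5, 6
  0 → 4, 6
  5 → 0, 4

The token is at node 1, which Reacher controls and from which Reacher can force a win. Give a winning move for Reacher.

5

A0 = {4}
A1: add {5} — 5 (Reacher) has 5→4.
A2: add {1} — 1 (Reacher) has 1→5.
A3 = A2; e.g. 0 (Blocker) can still go to 6. Fixed point.
From 1, successor 5 is in the attractor (rank 1); the other successors 3, 6 are not.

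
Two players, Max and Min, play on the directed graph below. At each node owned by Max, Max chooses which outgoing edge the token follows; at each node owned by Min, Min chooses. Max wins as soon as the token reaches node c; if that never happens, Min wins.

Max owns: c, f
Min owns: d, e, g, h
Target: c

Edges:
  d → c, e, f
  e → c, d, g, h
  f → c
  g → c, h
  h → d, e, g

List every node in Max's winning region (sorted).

A0 = {c}
A1: add {f} — f (Max) has f→c.
A2 = A1; e.g. d (Min) can still go to e. Fixed point.
Max's winning region = {c, f}.

c, f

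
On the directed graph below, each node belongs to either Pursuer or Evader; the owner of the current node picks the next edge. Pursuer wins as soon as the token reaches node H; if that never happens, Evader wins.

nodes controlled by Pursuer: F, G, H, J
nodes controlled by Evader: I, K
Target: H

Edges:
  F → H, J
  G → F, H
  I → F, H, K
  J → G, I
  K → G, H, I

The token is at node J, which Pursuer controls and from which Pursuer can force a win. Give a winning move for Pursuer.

A0 = {H}
A1: add {F, G} — F (Pursuer) has F→H; G (Pursuer) has G→H.
A2: add {J} — J (Pursuer) has J→G.
A3 = A2; e.g. I (Evader) can still go to K. Fixed point.
From J, successor G is in the attractor (rank 1); the other successor I is not.

G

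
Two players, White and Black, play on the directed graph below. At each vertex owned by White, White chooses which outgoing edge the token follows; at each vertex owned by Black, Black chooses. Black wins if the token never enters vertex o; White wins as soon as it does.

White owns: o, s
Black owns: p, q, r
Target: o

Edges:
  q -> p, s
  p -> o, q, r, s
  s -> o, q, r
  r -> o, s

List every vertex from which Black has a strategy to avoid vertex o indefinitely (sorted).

p, q

A0 = {o}
A1: add {s} — s (White) has s→o.
A2: add {r} — r (Black): all of {o, s} already in.
A3 = A2; e.g. p (Black) can still go to q. Fixed point.
White's attractor = {o, r, s}; Black avoids the target exactly from the complement.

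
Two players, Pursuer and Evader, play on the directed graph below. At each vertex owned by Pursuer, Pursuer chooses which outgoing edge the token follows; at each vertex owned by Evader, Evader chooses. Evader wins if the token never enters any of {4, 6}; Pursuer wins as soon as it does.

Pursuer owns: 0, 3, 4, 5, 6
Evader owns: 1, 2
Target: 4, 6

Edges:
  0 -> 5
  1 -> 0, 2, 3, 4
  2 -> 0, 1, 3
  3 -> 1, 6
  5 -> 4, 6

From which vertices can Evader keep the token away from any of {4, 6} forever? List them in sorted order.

1, 2

A0 = {4, 6}
A1: add {3, 5} — 3 (Pursuer) has 3→6; 5 (Pursuer) has 5→4.
A2: add {0} — 0 (Pursuer) has 0→5.
A3 = A2; e.g. 1 (Evader) can still go to 2. Fixed point.
Pursuer's attractor = {0, 3, 4, 5, 6}; Evader avoids the target exactly from the complement.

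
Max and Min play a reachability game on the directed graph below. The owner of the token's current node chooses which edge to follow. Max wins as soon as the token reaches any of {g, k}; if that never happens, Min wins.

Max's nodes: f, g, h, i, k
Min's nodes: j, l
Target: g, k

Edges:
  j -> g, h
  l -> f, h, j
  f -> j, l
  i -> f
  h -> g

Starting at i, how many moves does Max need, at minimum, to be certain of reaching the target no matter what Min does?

A0 = {g, k}
A1: add {h} — h (Max) has h→g.
A2: add {j} — j (Min): all of {g, h} already in.
A3: add {f} — f (Max) has f→j.
A4: add {i, l} — i (Max) has i→f; l (Min): all of {f, h, j} already in.
A4 = all vertices. Fixed point.
i enters the attractor at level 4, so Max can force the target in 4 moves from there.

4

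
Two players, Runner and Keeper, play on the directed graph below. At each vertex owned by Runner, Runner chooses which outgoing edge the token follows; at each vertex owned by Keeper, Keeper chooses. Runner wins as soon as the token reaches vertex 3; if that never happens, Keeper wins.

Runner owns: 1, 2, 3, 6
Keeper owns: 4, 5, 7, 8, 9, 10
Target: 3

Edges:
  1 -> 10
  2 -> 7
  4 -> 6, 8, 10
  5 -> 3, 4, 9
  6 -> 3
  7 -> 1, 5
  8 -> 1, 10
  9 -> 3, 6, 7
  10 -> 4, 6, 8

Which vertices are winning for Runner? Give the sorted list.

3, 6

A0 = {3}
A1: add {6} — 6 (Runner) has 6→3.
A2 = A1; e.g. 1 (Runner) has no edge into A1. Fixed point.
Runner's winning region = {3, 6}.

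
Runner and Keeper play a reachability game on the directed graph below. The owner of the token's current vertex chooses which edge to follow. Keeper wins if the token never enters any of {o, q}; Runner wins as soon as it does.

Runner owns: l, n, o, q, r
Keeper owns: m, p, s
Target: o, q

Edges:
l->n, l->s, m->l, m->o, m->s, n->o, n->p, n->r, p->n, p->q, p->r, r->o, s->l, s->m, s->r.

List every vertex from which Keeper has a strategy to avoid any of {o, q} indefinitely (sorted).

A0 = {o, q}
A1: add {n, r} — n (Runner) has n→o; r (Runner) has r→o.
A2: add {l, p} — l (Runner) has l→n; p (Keeper): all of {n, q, r} already in.
A3 = A2; e.g. m (Keeper) can still go to s. Fixed point.
Runner's attractor = {l, n, o, p, q, r}; Keeper avoids the target exactly from the complement.

m, s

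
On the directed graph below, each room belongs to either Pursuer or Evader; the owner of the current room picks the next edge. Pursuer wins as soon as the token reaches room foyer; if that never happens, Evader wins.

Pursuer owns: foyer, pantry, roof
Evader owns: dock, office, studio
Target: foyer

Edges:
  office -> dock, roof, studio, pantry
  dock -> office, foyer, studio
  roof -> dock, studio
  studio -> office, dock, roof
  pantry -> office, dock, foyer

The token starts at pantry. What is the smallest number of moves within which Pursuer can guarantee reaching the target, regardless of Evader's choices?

1

A0 = {foyer}
A1: add {pantry} — pantry (Pursuer) has pantry→foyer.
A2 = A1; e.g. office (Evader) can still go to dock. Fixed point.
pantry enters the attractor at level 1, so Pursuer can force the target in 1 move from there.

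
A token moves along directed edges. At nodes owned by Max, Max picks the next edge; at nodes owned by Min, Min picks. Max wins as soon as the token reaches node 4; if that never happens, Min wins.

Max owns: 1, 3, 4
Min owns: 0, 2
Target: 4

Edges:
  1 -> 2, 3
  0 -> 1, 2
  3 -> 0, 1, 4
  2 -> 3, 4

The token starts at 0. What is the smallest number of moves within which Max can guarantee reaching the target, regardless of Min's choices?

3

A0 = {4}
A1: add {3} — 3 (Max) has 3→4.
A2: add {1, 2} — 1 (Max) has 1→3; 2 (Min): all of {3, 4} already in.
A3: add {0} — 0 (Min): all of {1, 2} already in.
A3 = all vertices. Fixed point.
0 enters the attractor at level 3, so Max can force the target in 3 moves from there.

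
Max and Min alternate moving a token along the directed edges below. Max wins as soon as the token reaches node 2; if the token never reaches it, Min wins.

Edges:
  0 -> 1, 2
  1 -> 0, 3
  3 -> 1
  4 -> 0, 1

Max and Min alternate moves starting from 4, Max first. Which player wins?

Min

Track states (vertex, player-to-move).
A0 = {(2,Max), (2,Min)}
A1: add {(0,Max)}.
A2 = A1; e.g. (0,Min) stays out. (4,Max) never enters ⇒ Min avoids the target.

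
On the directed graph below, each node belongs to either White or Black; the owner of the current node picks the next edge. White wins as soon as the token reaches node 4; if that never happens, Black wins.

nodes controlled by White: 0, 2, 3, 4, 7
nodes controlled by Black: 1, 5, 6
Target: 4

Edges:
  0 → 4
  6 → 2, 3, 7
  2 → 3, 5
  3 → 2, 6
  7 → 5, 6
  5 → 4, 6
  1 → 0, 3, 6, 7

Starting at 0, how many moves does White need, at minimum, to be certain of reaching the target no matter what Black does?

A0 = {4}
A1: add {0} — 0 (White) has 0→4.
A2 = A1; e.g. 1 (Black) can still go to 3. Fixed point.
0 enters the attractor at level 1, so White can force the target in 1 move from there.

1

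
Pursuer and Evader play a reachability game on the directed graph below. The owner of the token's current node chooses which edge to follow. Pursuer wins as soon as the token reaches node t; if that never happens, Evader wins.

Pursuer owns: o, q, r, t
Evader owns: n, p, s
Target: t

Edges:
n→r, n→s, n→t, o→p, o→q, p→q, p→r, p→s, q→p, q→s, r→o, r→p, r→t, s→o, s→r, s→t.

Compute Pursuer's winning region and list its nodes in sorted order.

r, t

A0 = {t}
A1: add {r} — r (Pursuer) has r→t.
A2 = A1; e.g. n (Evader) can still go to s. Fixed point.
Pursuer's winning region = {r, t}.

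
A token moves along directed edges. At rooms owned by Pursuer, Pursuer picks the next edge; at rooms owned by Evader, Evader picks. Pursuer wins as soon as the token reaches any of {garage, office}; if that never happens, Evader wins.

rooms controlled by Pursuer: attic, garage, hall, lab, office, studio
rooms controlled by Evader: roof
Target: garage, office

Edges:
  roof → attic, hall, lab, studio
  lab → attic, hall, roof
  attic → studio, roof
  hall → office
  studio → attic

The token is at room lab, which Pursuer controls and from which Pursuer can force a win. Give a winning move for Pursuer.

A0 = {garage, office}
A1: add {hall} — hall (Pursuer) has hall→office.
A2: add {lab} — lab (Pursuer) has lab→hall.
A3 = A2; e.g. attic (Pursuer) has no edge into A2. Fixed point.
From lab, successor hall is in the attractor (rank 1); the other successors attic, roof are not.

hall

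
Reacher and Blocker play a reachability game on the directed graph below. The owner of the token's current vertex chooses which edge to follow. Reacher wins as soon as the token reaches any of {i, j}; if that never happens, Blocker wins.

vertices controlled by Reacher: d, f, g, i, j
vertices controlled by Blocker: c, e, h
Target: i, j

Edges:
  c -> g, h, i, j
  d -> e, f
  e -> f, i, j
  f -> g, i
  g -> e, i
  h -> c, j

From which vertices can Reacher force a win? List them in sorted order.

A0 = {i, j}
A1: add {f, g} — f (Reacher) has f→i; g (Reacher) has g→i.
A2: add {d, e} — d (Reacher) has d→f; e (Blocker): all of {f, i, j} already in.
A3 = A2; e.g. c (Blocker) can still go to h. Fixed point.
Reacher's winning region = {d, e, f, g, i, j}.

d, e, f, g, i, j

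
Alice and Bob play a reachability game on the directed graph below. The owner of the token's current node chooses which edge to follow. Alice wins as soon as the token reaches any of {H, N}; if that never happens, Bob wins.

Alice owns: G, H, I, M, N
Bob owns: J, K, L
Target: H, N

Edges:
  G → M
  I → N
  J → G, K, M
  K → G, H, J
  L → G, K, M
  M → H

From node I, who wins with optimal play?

Alice

A0 = {H, N}
A1: add {I, M} — I (Alice) has I→N; M (Alice) has M→H.
I ∈ A1, so Alice can force the target.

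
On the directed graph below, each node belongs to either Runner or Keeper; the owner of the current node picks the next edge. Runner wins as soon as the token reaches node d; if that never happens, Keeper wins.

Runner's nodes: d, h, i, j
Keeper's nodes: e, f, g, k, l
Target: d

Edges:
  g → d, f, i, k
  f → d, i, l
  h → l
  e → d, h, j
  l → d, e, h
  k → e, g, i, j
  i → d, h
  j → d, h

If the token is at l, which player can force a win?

A0 = {d}
A1: add {i, j} — i (Runner) has i→d; j (Runner) has j→d.
A2 = A1; e.g. e (Keeper) can still go to h. Fixed point.
l never enters the attractor, so Keeper can avoid the target forever.

Keeper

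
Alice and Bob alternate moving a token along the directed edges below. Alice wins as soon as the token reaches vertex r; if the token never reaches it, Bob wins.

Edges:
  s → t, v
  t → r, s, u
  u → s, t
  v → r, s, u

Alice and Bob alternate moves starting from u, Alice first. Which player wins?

Track states (vertex, player-to-move).
A0 = {(r,Alice), (r,Bob)}
A1: add {(t,Alice), (v,Alice)}.
A2: add {(s,Bob)}.
A3: add {(u,Alice)}.
(u,Alice) ∈ A3 ⇒ Alice forces the target.

Alice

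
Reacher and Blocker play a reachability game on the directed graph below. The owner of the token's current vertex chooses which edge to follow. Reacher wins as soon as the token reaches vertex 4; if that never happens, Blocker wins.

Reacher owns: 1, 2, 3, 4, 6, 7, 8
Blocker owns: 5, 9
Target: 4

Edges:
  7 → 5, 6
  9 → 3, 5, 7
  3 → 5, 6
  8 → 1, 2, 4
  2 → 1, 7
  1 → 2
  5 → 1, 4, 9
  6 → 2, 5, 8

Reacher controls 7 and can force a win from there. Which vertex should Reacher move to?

A0 = {4}
A1: add {8} — 8 (Reacher) has 8→4.
A2: add {6} — 6 (Reacher) has 6→8.
A3: add {3, 7} — 3 (Reacher) has 3→6; 7 (Reacher) has 7→6.
A4: add {2} — 2 (Reacher) has 2→7.
A5: add {1} — 1 (Reacher) has 1→2.
A6 = A5; e.g. 5 (Blocker) can still go to 9. Fixed point.
From 7, successor 6 is in the attractor (rank 2); the other successor 5 is not.

6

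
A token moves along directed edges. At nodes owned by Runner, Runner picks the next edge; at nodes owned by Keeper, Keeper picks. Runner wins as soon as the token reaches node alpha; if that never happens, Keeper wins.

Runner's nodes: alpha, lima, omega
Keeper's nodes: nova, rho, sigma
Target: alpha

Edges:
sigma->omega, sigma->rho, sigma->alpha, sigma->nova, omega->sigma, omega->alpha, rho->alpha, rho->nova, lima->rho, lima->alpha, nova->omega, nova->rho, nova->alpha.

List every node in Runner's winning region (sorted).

alpha, lima, omega

A0 = {alpha}
A1: add {lima, omega} — omega (Runner) has omega→alpha; lima (Runner) has lima→alpha.
A2 = A1; e.g. sigma (Keeper) can still go to rho. Fixed point.
Runner's winning region = {alpha, lima, omega}.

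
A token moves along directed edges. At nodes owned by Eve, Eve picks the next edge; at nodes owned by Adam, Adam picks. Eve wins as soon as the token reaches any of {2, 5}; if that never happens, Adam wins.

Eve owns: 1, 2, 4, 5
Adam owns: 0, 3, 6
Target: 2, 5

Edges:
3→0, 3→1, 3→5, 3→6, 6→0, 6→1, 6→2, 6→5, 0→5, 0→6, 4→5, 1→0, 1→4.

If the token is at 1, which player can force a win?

A0 = {2, 5}
A1: add {4} — 4 (Eve) has 4→5.
A2: add {1} — 1 (Eve) has 1→4.
A3 = A2; e.g. 0 (Adam) can still go to 6. Fixed point.
1 ∈ A2, so Eve can force the target.

Eve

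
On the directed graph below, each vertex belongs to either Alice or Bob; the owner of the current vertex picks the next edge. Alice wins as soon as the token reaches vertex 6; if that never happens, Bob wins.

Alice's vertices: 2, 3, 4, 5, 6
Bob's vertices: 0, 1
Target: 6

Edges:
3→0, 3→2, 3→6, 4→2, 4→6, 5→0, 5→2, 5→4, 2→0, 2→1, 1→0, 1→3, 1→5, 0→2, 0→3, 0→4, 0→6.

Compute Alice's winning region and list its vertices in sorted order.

3, 4, 5, 6

A0 = {6}
A1: add {3, 4} — 3 (Alice) has 3→6; 4 (Alice) has 4→6.
A2: add {5} — 5 (Alice) has 5→4.
A3 = A2; e.g. 0 (Bob) can still go to 2. Fixed point.
Alice's winning region = {3, 4, 5, 6}.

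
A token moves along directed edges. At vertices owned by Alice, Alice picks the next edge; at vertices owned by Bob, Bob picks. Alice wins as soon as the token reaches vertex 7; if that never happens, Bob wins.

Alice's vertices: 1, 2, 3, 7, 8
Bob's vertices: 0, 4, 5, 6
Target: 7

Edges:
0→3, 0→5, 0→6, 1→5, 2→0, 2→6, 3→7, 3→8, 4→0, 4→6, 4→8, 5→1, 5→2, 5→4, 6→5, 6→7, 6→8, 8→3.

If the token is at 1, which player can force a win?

Bob

A0 = {7}
A1: add {3} — 3 (Alice) has 3→7.
A2: add {8} — 8 (Alice) has 8→3.
A3 = A2; e.g. 0 (Bob) can still go to 5. Fixed point.
1 never enters the attractor, so Bob can avoid the target forever.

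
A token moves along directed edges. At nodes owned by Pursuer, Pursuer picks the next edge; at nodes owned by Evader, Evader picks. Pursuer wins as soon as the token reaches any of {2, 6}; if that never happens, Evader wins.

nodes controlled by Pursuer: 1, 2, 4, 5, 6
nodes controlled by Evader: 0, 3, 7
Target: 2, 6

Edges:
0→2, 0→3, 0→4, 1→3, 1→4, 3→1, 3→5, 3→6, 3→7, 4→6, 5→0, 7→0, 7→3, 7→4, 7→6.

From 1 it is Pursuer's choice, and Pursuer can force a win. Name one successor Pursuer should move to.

4

A0 = {2, 6}
A1: add {4} — 4 (Pursuer) has 4→6.
A2: add {1} — 1 (Pursuer) has 1→4.
A3 = A2; e.g. 0 (Evader) can still go to 3. Fixed point.
From 1, successor 4 is in the attractor (rank 1); the other successor 3 is not.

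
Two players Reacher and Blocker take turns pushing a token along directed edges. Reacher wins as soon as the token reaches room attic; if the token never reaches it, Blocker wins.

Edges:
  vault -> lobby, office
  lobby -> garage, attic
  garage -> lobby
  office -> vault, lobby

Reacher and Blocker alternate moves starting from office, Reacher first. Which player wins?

Track states (vertex, player-to-move).
A0 = {(attic,Reacher), (attic,Blocker)}
A1: add {(lobby,Reacher)}.
A2: add {(garage,Blocker)}.
A3 = A2; e.g. (vault,Reacher) stays out. (office,Reacher) never enters ⇒ Blocker avoids the target.

Blocker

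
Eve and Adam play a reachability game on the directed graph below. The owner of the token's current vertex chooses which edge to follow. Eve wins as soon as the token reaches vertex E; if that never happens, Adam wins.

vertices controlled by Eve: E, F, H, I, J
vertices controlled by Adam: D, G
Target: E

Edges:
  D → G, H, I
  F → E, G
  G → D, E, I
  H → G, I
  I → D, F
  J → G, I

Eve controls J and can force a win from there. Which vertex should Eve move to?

A0 = {E}
A1: add {F} — F (Eve) has F→E.
A2: add {I} — I (Eve) has I→F.
A3: add {H, J} — H (Eve) has H→I; J (Eve) has J→I.
A4 = A3; e.g. D (Adam) can still go to G. Fixed point.
From J, successor I is in the attractor (rank 2); the other successor G is not.

I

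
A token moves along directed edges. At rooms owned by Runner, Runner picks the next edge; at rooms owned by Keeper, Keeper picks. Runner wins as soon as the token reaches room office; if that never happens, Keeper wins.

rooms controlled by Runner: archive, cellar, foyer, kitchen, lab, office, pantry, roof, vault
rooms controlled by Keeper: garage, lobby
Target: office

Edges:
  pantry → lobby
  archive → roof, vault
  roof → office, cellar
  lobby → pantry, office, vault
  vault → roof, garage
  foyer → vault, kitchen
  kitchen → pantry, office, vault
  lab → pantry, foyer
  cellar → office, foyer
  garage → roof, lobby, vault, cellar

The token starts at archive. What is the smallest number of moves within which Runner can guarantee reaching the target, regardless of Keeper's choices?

2

A0 = {office}
A1: add {cellar, kitchen, roof} — roof (Runner) has roof→office; kitchen (Runner) has kitchen→office; cellar (Runner) has cellar→office.
A2: add {archive, foyer, vault} — archive (Runner) has archive→roof; vault (Runner) has vault→roof; foyer (Runner) has foyer→kitchen.
archive enters the attractor at level 2, so Runner can force the target in 2 moves from there.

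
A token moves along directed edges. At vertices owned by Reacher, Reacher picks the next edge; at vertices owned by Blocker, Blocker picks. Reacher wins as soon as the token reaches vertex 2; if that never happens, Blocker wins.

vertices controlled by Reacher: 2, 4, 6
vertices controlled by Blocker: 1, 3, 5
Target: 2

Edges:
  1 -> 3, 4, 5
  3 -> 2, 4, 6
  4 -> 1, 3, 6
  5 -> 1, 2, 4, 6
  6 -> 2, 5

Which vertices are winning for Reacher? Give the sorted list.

A0 = {2}
A1: add {6} — 6 (Reacher) has 6→2.
A2: add {4} — 4 (Reacher) has 4→6.
A3: add {3} — 3 (Blocker): all of {2, 4, 6} already in.
A4 = A3; e.g. 1 (Blocker) can still go to 5. Fixed point.
Reacher's winning region = {2, 3, 4, 6}.

2, 3, 4, 6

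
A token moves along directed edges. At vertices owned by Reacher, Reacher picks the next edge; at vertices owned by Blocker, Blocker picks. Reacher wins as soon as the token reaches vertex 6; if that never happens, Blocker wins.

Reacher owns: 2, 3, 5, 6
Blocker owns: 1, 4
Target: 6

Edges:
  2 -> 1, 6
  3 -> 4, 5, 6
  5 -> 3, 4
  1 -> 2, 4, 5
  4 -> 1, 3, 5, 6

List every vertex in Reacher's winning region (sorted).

2, 3, 5, 6

A0 = {6}
A1: add {2, 3} — 2 (Reacher) has 2→6; 3 (Reacher) has 3→6.
A2: add {5} — 5 (Reacher) has 5→3.
A3 = A2; e.g. 1 (Blocker) can still go to 4. Fixed point.
Reacher's winning region = {2, 3, 5, 6}.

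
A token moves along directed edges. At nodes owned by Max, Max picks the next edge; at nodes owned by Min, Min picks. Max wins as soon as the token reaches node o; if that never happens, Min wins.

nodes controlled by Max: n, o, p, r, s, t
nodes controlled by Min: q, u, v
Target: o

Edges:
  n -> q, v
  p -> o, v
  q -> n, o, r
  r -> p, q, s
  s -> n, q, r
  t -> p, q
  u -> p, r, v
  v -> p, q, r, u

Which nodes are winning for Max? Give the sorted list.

o, p, r, s, t

A0 = {o}
A1: add {p} — p (Max) has p→o.
A2: add {r, t} — r (Max) has r→p; t (Max) has t→p.
A3: add {s} — s (Max) has s→r.
A4 = A3; e.g. n (Max) has no edge into A3. Fixed point.
Max's winning region = {o, p, r, s, t}.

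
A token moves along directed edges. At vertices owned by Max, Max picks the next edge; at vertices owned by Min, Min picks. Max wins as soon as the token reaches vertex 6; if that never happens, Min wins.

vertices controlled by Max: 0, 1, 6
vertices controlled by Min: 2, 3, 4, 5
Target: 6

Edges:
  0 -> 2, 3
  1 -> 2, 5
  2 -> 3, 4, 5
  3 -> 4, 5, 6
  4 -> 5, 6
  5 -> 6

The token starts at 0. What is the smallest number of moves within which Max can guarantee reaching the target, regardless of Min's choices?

4

A0 = {6}
A1: add {5} — 5 (Min): all of {6} already in.
A2: add {1, 4} — 1 (Max) has 1→5; 4 (Min): all of {5, 6} already in.
A3: add {3} — 3 (Min): all of {4, 5, 6} already in.
A4: add {0, 2} — 0 (Max) has 0→3; 2 (Min): all of {3, 4, 5} already in.
A4 = all vertices. Fixed point.
0 enters the attractor at level 4, so Max can force the target in 4 moves from there.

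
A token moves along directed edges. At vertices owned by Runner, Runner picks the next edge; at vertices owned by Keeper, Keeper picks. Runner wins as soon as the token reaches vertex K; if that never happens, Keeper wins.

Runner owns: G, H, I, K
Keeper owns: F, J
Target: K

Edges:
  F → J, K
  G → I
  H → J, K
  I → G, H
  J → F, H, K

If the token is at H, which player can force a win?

Runner

A0 = {K}
A1: add {H} — H (Runner) has H→K.
H ∈ A1, so Runner can force the target.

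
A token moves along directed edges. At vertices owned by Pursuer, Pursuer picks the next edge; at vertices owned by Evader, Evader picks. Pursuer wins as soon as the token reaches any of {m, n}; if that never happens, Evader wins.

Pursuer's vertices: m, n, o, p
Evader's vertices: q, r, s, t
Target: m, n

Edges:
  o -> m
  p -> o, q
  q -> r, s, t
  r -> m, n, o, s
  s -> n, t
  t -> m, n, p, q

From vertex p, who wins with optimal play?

Pursuer

A0 = {m, n}
A1: add {o} — o (Pursuer) has o→m.
A2: add {p} — p (Pursuer) has p→o.
A3 = A2; e.g. q (Evader) can still go to r. Fixed point.
p ∈ A2, so Pursuer can force the target.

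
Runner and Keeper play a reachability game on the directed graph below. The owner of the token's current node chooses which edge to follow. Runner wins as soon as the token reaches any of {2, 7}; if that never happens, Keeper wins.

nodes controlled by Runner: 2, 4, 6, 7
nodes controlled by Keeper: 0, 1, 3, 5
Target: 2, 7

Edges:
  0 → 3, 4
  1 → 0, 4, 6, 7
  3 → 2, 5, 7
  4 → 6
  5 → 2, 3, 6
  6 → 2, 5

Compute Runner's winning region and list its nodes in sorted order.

A0 = {2, 7}
A1: add {6} — 6 (Runner) has 6→2.
A2: add {4} — 4 (Runner) has 4→6.
A3 = A2; e.g. 0 (Keeper) can still go to 3. Fixed point.
Runner's winning region = {2, 4, 6, 7}.

2, 4, 6, 7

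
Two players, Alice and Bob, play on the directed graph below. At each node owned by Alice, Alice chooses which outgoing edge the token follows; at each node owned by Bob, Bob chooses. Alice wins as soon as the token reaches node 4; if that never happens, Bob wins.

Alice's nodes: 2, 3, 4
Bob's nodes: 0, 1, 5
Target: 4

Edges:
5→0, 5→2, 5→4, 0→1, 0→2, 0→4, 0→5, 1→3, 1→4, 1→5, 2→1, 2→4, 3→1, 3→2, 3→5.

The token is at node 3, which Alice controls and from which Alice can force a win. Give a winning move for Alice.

2

A0 = {4}
A1: add {2} — 2 (Alice) has 2→4.
A2: add {3} — 3 (Alice) has 3→2.
A3 = A2; e.g. 0 (Bob) can still go to 1. Fixed point.
From 3, successor 2 is in the attractor (rank 1); the other successors 1, 5 are not.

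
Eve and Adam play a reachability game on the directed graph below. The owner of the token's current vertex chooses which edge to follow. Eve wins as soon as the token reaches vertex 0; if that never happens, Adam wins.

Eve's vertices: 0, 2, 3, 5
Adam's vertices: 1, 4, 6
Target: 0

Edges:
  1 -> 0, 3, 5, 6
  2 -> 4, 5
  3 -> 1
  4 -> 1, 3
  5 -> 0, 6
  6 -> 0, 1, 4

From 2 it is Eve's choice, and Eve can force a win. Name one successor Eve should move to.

5

A0 = {0}
A1: add {5} — 5 (Eve) has 5→0.
A2: add {2} — 2 (Eve) has 2→5.
A3 = A2; e.g. 1 (Adam) can still go to 3. Fixed point.
From 2, successor 5 is in the attractor (rank 1); the other successor 4 is not.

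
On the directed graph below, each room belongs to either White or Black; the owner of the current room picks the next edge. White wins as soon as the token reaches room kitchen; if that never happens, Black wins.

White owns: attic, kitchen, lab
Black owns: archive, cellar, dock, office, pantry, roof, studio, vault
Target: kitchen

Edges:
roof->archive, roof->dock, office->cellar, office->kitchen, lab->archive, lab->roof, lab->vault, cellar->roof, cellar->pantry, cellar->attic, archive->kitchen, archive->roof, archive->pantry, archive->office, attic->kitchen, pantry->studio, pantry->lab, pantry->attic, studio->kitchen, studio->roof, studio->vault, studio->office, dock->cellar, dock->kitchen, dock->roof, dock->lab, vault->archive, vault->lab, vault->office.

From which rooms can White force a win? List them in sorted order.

attic, kitchen

A0 = {kitchen}
A1: add {attic} — attic (White) has attic→kitchen.
A2 = A1; e.g. cellar (Black) can still go to roof. Fixed point.
White's winning region = {attic, kitchen}.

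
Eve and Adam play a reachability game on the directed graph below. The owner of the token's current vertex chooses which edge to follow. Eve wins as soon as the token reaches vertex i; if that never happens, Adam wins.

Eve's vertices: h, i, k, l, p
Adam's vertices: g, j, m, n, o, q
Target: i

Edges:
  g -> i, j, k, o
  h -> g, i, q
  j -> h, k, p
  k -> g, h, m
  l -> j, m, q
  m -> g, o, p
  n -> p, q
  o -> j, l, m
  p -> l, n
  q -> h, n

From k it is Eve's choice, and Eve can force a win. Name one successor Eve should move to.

h

A0 = {i}
A1: add {h} — h (Eve) has h→i.
A2: add {k} — k (Eve) has k→h.
A3 = A2; e.g. g (Adam) can still go to j. Fixed point.
From k, successor h is in the attractor (rank 1); the other successors g, m are not.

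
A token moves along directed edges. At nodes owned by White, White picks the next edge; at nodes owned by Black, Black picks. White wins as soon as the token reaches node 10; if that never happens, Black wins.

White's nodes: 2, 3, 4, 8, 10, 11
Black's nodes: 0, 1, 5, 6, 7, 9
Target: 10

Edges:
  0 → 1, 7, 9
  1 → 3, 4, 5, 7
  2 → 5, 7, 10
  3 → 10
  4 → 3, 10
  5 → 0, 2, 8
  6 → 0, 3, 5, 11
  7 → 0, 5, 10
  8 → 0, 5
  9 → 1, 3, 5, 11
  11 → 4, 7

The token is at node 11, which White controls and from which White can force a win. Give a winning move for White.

4

A0 = {10}
A1: add {2, 3, 4} — 2 (White) has 2→10; 3 (White) has 3→10; 4 (White) has 4→10.
A2: add {11} — 11 (White) has 11→4.
A3 = A2; e.g. 0 (Black) can still go to 1. Fixed point.
From 11, successor 4 is in the attractor (rank 1); the other successor 7 is not.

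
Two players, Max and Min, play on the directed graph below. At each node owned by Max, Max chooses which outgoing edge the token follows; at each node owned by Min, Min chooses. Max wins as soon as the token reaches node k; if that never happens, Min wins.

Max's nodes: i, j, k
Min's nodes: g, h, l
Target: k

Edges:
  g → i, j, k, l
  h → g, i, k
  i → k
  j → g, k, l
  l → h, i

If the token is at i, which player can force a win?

Max

A0 = {k}
A1: add {i, j} — i (Max) has i→k; j (Max) has j→k.
A2 = A1; e.g. g (Min) can still go to l. Fixed point.
i ∈ A1, so Max can force the target.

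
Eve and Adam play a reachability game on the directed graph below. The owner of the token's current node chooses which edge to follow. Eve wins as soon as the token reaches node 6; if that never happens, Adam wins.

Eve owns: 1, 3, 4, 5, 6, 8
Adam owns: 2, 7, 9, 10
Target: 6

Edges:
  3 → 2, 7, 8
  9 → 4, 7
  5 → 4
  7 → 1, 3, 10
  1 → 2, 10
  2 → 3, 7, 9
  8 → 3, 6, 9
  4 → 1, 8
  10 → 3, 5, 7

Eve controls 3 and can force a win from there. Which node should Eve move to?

A0 = {6}
A1: add {8} — 8 (Eve) has 8→6.
A2: add {3, 4} — 3 (Eve) has 3→8; 4 (Eve) has 4→8.
A3: add {5} — 5 (Eve) has 5→4.
A4 = A3; e.g. 1 (Eve) has no edge into A3. Fixed point.
From 3, successor 8 is in the attractor (rank 1); the other successors 2, 7 are not.

8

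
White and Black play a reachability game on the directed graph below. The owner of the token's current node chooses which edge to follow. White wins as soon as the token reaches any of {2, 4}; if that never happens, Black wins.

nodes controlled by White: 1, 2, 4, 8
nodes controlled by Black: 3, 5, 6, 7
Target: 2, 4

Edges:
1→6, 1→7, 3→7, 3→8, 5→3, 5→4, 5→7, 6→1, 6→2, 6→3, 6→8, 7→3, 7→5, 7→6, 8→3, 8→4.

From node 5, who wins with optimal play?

A0 = {2, 4}
A1: add {8} — 8 (White) has 8→4.
A2 = A1; e.g. 1 (White) has no edge into A1. Fixed point.
5 never enters the attractor, so Black can avoid the target forever.

Black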